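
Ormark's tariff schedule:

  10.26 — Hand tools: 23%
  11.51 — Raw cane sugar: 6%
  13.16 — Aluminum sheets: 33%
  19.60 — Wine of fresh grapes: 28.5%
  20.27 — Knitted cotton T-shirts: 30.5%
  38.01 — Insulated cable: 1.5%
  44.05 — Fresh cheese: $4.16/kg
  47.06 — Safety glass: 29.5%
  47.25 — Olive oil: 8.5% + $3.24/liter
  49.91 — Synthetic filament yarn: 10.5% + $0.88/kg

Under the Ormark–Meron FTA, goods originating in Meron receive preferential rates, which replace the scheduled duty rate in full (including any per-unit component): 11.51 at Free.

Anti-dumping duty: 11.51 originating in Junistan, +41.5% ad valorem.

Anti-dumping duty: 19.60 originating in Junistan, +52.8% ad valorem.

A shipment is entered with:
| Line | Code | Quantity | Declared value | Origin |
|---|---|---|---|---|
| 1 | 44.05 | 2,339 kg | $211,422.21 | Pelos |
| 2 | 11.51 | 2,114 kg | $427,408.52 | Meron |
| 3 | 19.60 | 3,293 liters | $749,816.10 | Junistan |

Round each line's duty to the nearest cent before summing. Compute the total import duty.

$619,330.73

Line 1 (44.05, Pelos, 2,339 kg, $211,422.21):
Base rate for 44.05 is $4.16/kg.
Duty = 2,339 × $4.16 = $9,730.24.
Line 2 (11.51, Meron, 2,114 kg, $427,408.52):
Base rate for 11.51 is 6%.
Origin Meron qualifies under the Ormark–Meron agreement and 11.51 is covered: preferential rate Free applies instead.
The additional-duty order on 11.51 targets Junistan, not Meron; it does not apply.
Duty = $427,408.52 × 0% = $0.00.
Line 3 (19.60, Junistan, 3,293 liters, $749,816.10):
Base rate for 19.60 is 28.5%.
Additional duty on 19.60 from Junistan: +52.8%. Applied ad valorem rate: 28.5% + 52.8% = 81.3%.
Duty = $749,816.10 × 81.3% = $609,600.49.
Total = $9,730.24 + $0.00 + $609,600.49 = $619,330.73.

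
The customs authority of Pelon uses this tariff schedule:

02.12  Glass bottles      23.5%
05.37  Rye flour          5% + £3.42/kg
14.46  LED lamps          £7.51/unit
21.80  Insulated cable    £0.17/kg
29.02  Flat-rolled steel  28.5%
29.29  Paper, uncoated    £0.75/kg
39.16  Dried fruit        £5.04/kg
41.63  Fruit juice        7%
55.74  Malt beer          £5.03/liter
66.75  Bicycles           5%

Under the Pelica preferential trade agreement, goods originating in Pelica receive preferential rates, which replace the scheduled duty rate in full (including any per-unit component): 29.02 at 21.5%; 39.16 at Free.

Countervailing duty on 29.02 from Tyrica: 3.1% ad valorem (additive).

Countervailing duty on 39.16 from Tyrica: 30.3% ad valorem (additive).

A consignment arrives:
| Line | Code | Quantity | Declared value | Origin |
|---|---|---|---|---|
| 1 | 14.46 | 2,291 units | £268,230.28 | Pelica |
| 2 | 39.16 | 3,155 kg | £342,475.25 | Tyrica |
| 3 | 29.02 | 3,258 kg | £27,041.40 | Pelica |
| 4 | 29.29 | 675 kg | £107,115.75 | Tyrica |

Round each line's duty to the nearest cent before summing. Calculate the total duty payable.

Line 1 (14.46, Pelica, 2,291 units, £268,230.28):
Base rate for 14.46 is £7.51/unit.
Origin Pelica is the FTA partner but 14.46 is not on the preference list; base rate stands.
Duty = 2,291 × £7.51 = £17,205.41.
Line 2 (39.16, Tyrica, 3,155 kg, £342,475.25):
Base rate for 39.16 is £5.04/kg.
39.16 has an FTA preferential rate, but origin Tyrica is not Pelica; base rate stands.
Additional duty on 39.16 from Tyrica: +30.3% ad valorem. Applied ad valorem rate = 30.3%.
Duty = £342,475.25 × 30.3% + 3,155 × £5.04 = £119,671.20.
Line 3 (29.02, Pelica, 3,258 kg, £27,041.40):
Base rate for 29.02 is 28.5%.
Origin Pelica qualifies under the Pelon–Pelica agreement and 29.02 is covered: preferential rate 21.5% applies instead.
The additional-duty order on 29.02 targets Tyrica, not Pelica; it does not apply.
Duty = £27,041.40 × 21.5% = £5,813.90.
Line 4 (29.29, Tyrica, 675 kg, £107,115.75):
Base rate for 29.29 is £0.75/kg.
Duty = 675 × £0.75 = £506.25.
Total = £17,205.41 + £119,671.20 + £5,813.90 + £506.25 = £143,196.76.

£143,196.76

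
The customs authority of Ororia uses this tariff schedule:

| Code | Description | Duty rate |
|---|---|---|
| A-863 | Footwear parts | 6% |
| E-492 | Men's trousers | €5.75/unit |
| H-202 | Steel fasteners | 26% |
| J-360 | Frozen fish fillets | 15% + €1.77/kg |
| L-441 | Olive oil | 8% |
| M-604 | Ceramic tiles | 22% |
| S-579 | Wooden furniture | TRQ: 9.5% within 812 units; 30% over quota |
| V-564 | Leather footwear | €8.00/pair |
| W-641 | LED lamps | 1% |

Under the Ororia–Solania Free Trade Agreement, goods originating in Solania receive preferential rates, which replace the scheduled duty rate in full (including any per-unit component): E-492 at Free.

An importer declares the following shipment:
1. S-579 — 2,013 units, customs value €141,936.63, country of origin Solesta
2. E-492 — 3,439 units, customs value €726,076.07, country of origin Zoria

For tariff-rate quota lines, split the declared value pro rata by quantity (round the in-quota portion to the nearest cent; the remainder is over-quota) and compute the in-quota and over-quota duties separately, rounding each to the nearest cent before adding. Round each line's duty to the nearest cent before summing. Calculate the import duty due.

€50,618.14

Line 1 (S-579, Solesta, 2,013 units, €141,936.63):
Code S-579 is under a tariff-rate quota (threshold 812 units). In-quota: 812 units at 9.5%; over-quota: 1,201 units at 30%.
Pro-rata value split: in-quota = €141,936.63 × 812/2,013 = €57,254.12; over-quota = €141,936.63 − €57,254.12 = €84,682.51.
In-quota duty = €57,254.12 × 9.5% = €5,439.14. Over-quota duty = €84,682.51 × 30% = €25,404.75.
Line duty = €5,439.14 + €25,404.75 = €30,843.89.
Line 2 (E-492, Zoria, 3,439 units, €726,076.07):
Base rate for E-492 is €5.75/unit.
E-492 has an FTA preferential rate, but origin Zoria is not Solania; base rate stands.
Duty = 3,439 × €5.75 = €19,774.25.
Total = €30,843.89 + €19,774.25 = €50,618.14.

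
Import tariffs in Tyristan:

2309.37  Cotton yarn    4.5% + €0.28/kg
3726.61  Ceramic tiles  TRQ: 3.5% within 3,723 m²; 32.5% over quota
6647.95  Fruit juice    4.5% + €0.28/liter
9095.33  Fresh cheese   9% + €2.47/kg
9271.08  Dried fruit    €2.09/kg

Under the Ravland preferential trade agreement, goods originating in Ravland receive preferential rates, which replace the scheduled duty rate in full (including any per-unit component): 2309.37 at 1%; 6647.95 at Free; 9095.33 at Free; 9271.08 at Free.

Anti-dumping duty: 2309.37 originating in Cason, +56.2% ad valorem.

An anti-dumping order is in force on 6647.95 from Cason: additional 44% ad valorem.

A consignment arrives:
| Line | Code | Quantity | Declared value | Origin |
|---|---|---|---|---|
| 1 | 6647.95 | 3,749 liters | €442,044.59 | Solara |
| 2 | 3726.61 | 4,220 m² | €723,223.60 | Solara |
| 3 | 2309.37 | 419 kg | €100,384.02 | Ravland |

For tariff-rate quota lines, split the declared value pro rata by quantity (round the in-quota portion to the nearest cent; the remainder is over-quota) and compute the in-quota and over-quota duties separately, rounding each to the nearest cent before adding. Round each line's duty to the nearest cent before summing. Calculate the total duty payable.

Line 1 (6647.95, Solara, 3,749 liters, €442,044.59):
Base rate for 6647.95 is 4.5% + €0.28/liter.
6647.95 has an FTA preferential rate, but origin Solara is not Ravland; base rate stands.
The additional-duty order on 6647.95 targets Cason, not Solara; it does not apply.
Duty = €442,044.59 × 4.5% + 3,749 × €0.28 = €20,941.73.
Line 2 (3726.61, Solara, 4,220 m², €723,223.60):
Code 3726.61 is under a tariff-rate quota (threshold 3,723 m²). In-quota: 3,723 m² at 3.5%; over-quota: 497 m² at 32.5%.
Pro-rata value split: in-quota = €723,223.60 × 3,723/4,220 = €638,047.74; over-quota = €723,223.60 − €638,047.74 = €85,175.86.
In-quota duty = €638,047.74 × 3.5% = €22,331.67. Over-quota duty = €85,175.86 × 32.5% = €27,682.15.
Line duty = €22,331.67 + €27,682.15 = €50,013.82.
Line 3 (2309.37, Ravland, 419 kg, €100,384.02):
Base rate for 2309.37 is 4.5% + €0.28/kg.
Origin Ravland qualifies under the Tyristan–Ravland agreement and 2309.37 is covered: preferential rate 1% applies instead.
The additional-duty order on 2309.37 targets Cason, not Ravland; it does not apply.
Duty = €100,384.02 × 1% = €1,003.84.
Total = €20,941.73 + €50,013.82 + €1,003.84 = €71,959.39.

€71,959.39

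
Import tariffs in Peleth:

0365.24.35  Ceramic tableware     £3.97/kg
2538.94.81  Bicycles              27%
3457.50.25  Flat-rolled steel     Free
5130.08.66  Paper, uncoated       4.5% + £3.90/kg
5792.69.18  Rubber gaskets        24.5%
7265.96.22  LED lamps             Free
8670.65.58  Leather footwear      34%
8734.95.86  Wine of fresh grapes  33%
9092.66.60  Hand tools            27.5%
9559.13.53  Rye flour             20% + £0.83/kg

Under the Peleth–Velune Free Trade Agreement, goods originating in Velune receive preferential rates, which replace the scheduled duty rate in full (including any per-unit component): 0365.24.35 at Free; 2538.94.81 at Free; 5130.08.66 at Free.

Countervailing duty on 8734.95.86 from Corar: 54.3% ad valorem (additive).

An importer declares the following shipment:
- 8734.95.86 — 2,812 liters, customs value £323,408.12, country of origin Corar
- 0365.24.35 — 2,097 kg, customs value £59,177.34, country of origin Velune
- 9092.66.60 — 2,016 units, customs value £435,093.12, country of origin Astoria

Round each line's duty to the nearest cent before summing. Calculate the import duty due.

Line 1 (8734.95.86, Corar, 2,812 liters, £323,408.12):
Base rate for 8734.95.86 is 33%.
Additional duty on 8734.95.86 from Corar: +54.3%. Applied ad valorem rate: 33% + 54.3% = 87.3%.
Duty = £323,408.12 × 87.3% = £282,335.29.
Line 2 (0365.24.35, Velune, 2,097 kg, £59,177.34):
Base rate for 0365.24.35 is £3.97/kg.
Origin Velune qualifies under the Peleth–Velune agreement and 0365.24.35 is covered: preferential rate Free applies instead.
Duty = £59,177.34 × 0% = £0.00.
Line 3 (9092.66.60, Astoria, 2,016 units, £435,093.12):
Base rate for 9092.66.60 is 27.5%.
Duty = £435,093.12 × 27.5% = £119,650.61.
Total = £282,335.29 + £0.00 + £119,650.61 = £401,985.90.

£401,985.90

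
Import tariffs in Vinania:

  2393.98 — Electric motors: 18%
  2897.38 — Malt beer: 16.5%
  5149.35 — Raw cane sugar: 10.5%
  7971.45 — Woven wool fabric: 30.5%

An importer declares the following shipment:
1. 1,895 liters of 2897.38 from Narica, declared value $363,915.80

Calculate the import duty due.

Line 1 (2897.38, Narica, 1,895 liters, $363,915.80):
Base rate for 2897.38 is 16.5%.
Duty = $363,915.80 × 16.5% = $60,046.11.

$60,046.11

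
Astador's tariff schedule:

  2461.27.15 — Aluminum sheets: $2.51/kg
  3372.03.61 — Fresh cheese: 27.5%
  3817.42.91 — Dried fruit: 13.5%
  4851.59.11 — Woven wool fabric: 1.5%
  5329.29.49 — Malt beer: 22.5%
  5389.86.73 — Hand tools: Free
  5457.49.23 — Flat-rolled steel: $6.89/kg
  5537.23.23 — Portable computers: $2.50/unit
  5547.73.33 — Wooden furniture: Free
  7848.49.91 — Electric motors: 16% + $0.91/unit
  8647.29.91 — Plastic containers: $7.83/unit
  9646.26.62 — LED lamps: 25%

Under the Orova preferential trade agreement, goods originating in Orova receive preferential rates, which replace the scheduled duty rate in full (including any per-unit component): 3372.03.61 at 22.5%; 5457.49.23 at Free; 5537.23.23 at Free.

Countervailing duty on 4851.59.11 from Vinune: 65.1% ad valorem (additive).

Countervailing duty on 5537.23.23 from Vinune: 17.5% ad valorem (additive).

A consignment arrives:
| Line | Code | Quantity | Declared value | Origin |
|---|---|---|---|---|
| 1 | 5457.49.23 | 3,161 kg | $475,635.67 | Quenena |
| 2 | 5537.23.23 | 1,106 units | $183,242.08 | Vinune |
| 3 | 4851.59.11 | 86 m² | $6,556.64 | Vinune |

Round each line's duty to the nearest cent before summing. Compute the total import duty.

$60,978.37

Line 1 (5457.49.23, Quenena, 3,161 kg, $475,635.67):
Base rate for 5457.49.23 is $6.89/kg.
5457.49.23 has an FTA preferential rate, but origin Quenena is not Orova; base rate stands.
Duty = 3,161 × $6.89 = $21,779.29.
Line 2 (5537.23.23, Vinune, 1,106 units, $183,242.08):
Base rate for 5537.23.23 is $2.50/unit.
5537.23.23 has an FTA preferential rate, but origin Vinune is not Orova; base rate stands.
Additional duty on 5537.23.23 from Vinune: +17.5% ad valorem. Applied ad valorem rate = 17.5%.
Duty = $183,242.08 × 17.5% + 1,106 × $2.50 = $34,832.36.
Line 3 (4851.59.11, Vinune, 86 m², $6,556.64):
Base rate for 4851.59.11 is 1.5%.
Additional duty on 4851.59.11 from Vinune: +65.1%. Applied ad valorem rate: 1.5% + 65.1% = 66.6%.
Duty = $6,556.64 × 66.6% = $4,366.72.
Total = $21,779.29 + $34,832.36 + $4,366.72 = $60,978.37.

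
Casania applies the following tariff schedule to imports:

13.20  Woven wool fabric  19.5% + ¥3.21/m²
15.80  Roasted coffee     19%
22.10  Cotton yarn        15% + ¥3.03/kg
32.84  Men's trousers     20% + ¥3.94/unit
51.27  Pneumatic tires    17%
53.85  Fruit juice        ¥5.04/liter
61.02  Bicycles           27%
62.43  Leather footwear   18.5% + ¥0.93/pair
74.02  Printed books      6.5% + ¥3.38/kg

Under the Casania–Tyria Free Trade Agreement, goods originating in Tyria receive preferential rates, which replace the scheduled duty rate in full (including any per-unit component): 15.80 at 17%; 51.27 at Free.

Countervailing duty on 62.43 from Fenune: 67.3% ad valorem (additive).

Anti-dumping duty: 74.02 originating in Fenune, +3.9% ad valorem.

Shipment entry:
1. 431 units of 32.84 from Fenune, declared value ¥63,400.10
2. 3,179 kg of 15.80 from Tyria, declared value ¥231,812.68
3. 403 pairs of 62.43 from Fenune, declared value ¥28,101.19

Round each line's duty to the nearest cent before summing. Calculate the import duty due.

¥78,271.93

Line 1 (32.84, Fenune, 431 units, ¥63,400.10):
Base rate for 32.84 is 20% + ¥3.94/unit.
Duty = ¥63,400.10 × 20% + 431 × ¥3.94 = ¥14,378.16.
Line 2 (15.80, Tyria, 3,179 kg, ¥231,812.68):
Base rate for 15.80 is 19%.
Origin Tyria qualifies under the Casania–Tyria agreement and 15.80 is covered: preferential rate 17% applies instead.
Duty = ¥231,812.68 × 17% = ¥39,408.16.
Line 3 (62.43, Fenune, 403 pairs, ¥28,101.19):
Base rate for 62.43 is 18.5% + ¥0.93/pair.
Additional duty on 62.43 from Fenune: +67.3%. Applied ad valorem rate: 18.5% + 67.3% = 85.8%.
Duty = ¥28,101.19 × 85.8% + 403 × ¥0.93 = ¥24,485.61.
Total = ¥14,378.16 + ¥39,408.16 + ¥24,485.61 = ¥78,271.93.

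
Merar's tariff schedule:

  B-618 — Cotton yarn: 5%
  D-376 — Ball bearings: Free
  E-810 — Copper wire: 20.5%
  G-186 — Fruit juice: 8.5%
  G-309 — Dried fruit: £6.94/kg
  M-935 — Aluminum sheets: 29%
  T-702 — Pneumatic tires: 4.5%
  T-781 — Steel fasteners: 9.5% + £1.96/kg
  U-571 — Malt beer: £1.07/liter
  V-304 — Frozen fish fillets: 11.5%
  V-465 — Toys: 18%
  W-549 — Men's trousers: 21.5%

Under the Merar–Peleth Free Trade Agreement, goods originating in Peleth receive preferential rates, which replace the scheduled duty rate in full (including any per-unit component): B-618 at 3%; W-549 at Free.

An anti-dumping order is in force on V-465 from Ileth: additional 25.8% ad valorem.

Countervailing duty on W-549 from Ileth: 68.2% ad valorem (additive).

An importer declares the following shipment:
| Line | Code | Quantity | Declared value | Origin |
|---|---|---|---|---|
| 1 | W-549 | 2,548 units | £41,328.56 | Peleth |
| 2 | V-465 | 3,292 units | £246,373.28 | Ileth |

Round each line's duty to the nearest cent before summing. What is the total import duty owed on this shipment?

£107,911.50

Line 1 (W-549, Peleth, 2,548 units, £41,328.56):
Base rate for W-549 is 21.5%.
Origin Peleth qualifies under the Merar–Peleth agreement and W-549 is covered: preferential rate Free applies instead.
The additional-duty order on W-549 targets Ileth, not Peleth; it does not apply.
Duty = £41,328.56 × 0% = £0.00.
Line 2 (V-465, Ileth, 3,292 units, £246,373.28):
Base rate for V-465 is 18%.
Additional duty on V-465 from Ileth: +25.8%. Applied ad valorem rate: 18% + 25.8% = 43.8%.
Duty = £246,373.28 × 43.8% = £107,911.50.
Total = £0.00 + £107,911.50 = £107,911.50.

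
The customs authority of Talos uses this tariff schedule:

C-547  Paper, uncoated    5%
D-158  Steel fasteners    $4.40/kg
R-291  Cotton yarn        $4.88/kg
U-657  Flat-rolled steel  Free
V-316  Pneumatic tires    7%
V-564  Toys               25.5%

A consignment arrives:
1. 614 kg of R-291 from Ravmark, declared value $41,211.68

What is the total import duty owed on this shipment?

$2,996.32

Line 1 (R-291, Ravmark, 614 kg, $41,211.68):
Base rate for R-291 is $4.88/kg.
Duty = 614 × $4.88 = $2,996.32.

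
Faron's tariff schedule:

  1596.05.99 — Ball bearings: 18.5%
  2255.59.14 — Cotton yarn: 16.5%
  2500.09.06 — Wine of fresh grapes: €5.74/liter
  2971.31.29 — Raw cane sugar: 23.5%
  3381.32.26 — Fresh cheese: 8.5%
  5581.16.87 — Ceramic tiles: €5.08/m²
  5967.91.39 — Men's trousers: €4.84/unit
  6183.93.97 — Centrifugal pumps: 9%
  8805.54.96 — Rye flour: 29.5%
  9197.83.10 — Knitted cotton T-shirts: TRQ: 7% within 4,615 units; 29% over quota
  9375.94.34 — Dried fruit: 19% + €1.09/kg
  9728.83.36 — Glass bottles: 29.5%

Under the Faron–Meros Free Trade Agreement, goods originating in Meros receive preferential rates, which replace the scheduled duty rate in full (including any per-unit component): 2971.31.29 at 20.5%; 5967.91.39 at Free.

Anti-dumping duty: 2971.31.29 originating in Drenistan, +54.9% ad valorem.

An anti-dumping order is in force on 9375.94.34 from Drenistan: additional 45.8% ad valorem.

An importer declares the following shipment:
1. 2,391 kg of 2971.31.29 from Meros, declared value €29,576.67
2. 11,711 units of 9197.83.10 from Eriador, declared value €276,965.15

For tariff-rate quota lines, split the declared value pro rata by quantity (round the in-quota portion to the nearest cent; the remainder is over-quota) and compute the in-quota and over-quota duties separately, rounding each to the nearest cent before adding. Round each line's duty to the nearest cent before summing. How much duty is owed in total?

Line 1 (2971.31.29, Meros, 2,391 kg, €29,576.67):
Base rate for 2971.31.29 is 23.5%.
Origin Meros qualifies under the Faron–Meros agreement and 2971.31.29 is covered: preferential rate 20.5% applies instead.
The additional-duty order on 2971.31.29 targets Drenistan, not Meros; it does not apply.
Duty = €29,576.67 × 20.5% = €6,063.22.
Line 2 (9197.83.10, Eriador, 11,711 units, €276,965.15):
Code 9197.83.10 is under a tariff-rate quota (threshold 4,615 units). In-quota: 4,615 units at 7%; over-quota: 7,096 units at 29%.
Pro-rata value split: in-quota = €276,965.15 × 4,615/11,711 = €109,144.75; over-quota = €276,965.15 − €109,144.75 = €167,820.40.
In-quota duty = €109,144.75 × 7% = €7,640.13. Over-quota duty = €167,820.40 × 29% = €48,667.92.
Line duty = €7,640.13 + €48,667.92 = €56,308.05.
Total = €6,063.22 + €56,308.05 = €62,371.27.

€62,371.27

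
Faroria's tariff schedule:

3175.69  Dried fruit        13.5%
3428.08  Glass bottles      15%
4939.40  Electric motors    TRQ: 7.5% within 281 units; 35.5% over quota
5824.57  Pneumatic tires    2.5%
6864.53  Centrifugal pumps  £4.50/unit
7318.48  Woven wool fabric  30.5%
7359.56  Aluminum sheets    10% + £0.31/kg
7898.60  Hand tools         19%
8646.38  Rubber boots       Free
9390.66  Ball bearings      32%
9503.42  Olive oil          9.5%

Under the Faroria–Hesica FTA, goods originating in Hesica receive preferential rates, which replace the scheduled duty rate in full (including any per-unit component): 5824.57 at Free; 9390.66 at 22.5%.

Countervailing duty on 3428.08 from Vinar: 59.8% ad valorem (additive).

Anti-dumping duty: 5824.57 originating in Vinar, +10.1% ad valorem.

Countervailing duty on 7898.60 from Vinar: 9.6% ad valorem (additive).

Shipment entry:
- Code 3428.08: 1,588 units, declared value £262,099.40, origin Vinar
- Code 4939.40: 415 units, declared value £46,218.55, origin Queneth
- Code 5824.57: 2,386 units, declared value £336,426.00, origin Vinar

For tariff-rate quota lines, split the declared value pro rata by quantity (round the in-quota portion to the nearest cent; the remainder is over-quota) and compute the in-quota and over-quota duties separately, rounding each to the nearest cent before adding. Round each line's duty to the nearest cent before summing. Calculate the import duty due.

£246,085.02

Line 1 (3428.08, Vinar, 1,588 units, £262,099.40):
Base rate for 3428.08 is 15%.
Additional duty on 3428.08 from Vinar: +59.8%. Applied ad valorem rate: 15% + 59.8% = 74.8%.
Duty = £262,099.40 × 74.8% = £196,050.35.
Line 2 (4939.40, Queneth, 415 units, £46,218.55):
Code 4939.40 is under a tariff-rate quota (threshold 281 units). In-quota: 281 units at 7.5%; over-quota: 134 units at 35.5%.
Pro-rata value split: in-quota = £46,218.55 × 281/415 = £31,294.97; over-quota = £46,218.55 − £31,294.97 = £14,923.58.
In-quota duty = £31,294.97 × 7.5% = £2,347.12. Over-quota duty = £14,923.58 × 35.5% = £5,297.87.
Line duty = £2,347.12 + £5,297.87 = £7,644.99.
Line 3 (5824.57, Vinar, 2,386 units, £336,426.00):
Base rate for 5824.57 is 2.5%.
5824.57 has an FTA preferential rate, but origin Vinar is not Hesica; base rate stands.
Additional duty on 5824.57 from Vinar: +10.1%. Applied ad valorem rate: 2.5% + 10.1% = 12.6%.
Duty = £336,426.00 × 12.6% = £42,389.68.
Total = £196,050.35 + £7,644.99 + £42,389.68 = £246,085.02.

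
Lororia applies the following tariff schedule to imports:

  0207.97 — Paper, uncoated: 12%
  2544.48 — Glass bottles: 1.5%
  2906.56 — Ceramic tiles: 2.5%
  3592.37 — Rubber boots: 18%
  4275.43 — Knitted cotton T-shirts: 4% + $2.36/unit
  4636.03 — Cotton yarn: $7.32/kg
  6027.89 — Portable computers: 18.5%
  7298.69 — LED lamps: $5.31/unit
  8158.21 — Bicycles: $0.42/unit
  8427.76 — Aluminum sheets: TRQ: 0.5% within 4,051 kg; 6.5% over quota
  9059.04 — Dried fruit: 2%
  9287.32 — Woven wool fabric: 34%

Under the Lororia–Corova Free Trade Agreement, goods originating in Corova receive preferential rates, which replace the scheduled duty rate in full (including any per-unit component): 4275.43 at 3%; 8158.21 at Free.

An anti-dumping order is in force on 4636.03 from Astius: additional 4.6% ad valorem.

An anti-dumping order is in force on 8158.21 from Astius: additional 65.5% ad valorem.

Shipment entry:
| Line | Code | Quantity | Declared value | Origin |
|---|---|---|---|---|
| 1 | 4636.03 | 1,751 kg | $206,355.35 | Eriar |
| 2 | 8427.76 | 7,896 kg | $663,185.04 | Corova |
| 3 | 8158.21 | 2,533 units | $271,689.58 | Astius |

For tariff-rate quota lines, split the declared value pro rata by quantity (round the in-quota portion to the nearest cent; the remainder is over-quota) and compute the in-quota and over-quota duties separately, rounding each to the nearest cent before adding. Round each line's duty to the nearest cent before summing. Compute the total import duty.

Line 1 (4636.03, Eriar, 1,751 kg, $206,355.35):
Base rate for 4636.03 is $7.32/kg.
The additional-duty order on 4636.03 targets Astius, not Eriar; it does not apply.
Duty = 1,751 × $7.32 = $12,817.32.
Line 2 (8427.76, Corova, 7,896 kg, $663,185.04):
Code 8427.76 is under a tariff-rate quota (threshold 4,051 kg). In-quota: 4,051 kg at 0.5%; over-quota: 3,845 kg at 6.5%.
Pro-rata value split: in-quota = $663,185.04 × 4,051/7,896 = $340,243.49; over-quota = $663,185.04 − $340,243.49 = $322,941.55.
In-quota duty = $340,243.49 × 0.5% = $1,701.22. Over-quota duty = $322,941.55 × 6.5% = $20,991.20.
Line duty = $1,701.22 + $20,991.20 = $22,692.42.
Line 3 (8158.21, Astius, 2,533 units, $271,689.58):
Base rate for 8158.21 is $0.42/unit.
8158.21 has an FTA preferential rate, but origin Astius is not Corova; base rate stands.
Additional duty on 8158.21 from Astius: +65.5% ad valorem. Applied ad valorem rate = 65.5%.
Duty = $271,689.58 × 65.5% + 2,533 × $0.42 = $179,020.53.
Total = $12,817.32 + $22,692.42 + $179,020.53 = $214,530.27.

$214,530.27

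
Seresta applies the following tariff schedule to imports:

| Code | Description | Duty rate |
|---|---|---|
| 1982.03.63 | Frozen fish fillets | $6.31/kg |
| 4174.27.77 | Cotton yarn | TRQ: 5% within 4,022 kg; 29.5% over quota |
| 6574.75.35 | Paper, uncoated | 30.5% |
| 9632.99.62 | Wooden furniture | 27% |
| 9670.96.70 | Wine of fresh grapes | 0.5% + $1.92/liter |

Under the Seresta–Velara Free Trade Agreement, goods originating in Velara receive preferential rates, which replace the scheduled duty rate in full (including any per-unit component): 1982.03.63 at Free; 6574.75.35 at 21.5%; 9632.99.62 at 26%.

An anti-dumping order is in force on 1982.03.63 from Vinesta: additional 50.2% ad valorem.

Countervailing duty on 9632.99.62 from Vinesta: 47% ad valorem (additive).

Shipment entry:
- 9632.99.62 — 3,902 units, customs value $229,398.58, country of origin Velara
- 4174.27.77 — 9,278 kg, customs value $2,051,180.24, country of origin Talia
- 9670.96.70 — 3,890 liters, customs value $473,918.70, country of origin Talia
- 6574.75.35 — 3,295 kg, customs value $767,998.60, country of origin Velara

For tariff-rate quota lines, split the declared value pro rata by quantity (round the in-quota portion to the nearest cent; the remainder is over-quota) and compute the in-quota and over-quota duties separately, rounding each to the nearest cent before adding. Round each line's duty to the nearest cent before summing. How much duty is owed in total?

$621,849.87

Line 1 (9632.99.62, Velara, 3,902 units, $229,398.58):
Base rate for 9632.99.62 is 27%.
Origin Velara qualifies under the Seresta–Velara agreement and 9632.99.62 is covered: preferential rate 26% applies instead.
The additional-duty order on 9632.99.62 targets Vinesta, not Velara; it does not apply.
Duty = $229,398.58 × 26% = $59,643.63.
Line 2 (4174.27.77, Talia, 9,278 kg, $2,051,180.24):
Code 4174.27.77 is under a tariff-rate quota (threshold 4,022 kg). In-quota: 4,022 kg at 5%; over-quota: 5,256 kg at 29.5%.
Pro-rata value split: in-quota = $2,051,180.24 × 4,022/9,278 = $889,183.76; over-quota = $2,051,180.24 − $889,183.76 = $1,161,996.48.
In-quota duty = $889,183.76 × 5% = $44,459.19. Over-quota duty = $1,161,996.48 × 29.5% = $342,788.96.
Line duty = $44,459.19 + $342,788.96 = $387,248.15.
Line 3 (9670.96.70, Talia, 3,890 liters, $473,918.70):
Base rate for 9670.96.70 is 0.5% + $1.92/liter.
Duty = $473,918.70 × 0.5% + 3,890 × $1.92 = $9,838.39.
Line 4 (6574.75.35, Velara, 3,295 kg, $767,998.60):
Base rate for 6574.75.35 is 30.5%.
Origin Velara qualifies under the Seresta–Velara agreement and 6574.75.35 is covered: preferential rate 21.5% applies instead.
Duty = $767,998.60 × 21.5% = $165,119.70.
Total = $59,643.63 + $387,248.15 + $9,838.39 + $165,119.70 = $621,849.87.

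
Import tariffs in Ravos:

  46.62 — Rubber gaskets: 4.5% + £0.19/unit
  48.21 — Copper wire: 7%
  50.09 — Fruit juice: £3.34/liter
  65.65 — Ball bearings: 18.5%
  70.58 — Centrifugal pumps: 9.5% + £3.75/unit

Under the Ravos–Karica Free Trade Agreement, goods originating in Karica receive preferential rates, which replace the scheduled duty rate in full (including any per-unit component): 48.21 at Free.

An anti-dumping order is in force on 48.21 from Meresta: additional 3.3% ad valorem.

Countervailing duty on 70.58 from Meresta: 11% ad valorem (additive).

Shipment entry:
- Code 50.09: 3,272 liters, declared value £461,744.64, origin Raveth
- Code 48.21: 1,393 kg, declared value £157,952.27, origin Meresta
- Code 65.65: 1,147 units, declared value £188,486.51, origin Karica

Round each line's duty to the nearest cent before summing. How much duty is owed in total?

£62,067.56

Line 1 (50.09, Raveth, 3,272 liters, £461,744.64):
Base rate for 50.09 is £3.34/liter.
Duty = 3,272 × £3.34 = £10,928.48.
Line 2 (48.21, Meresta, 1,393 kg, £157,952.27):
Base rate for 48.21 is 7%.
48.21 has an FTA preferential rate, but origin Meresta is not Karica; base rate stands.
Additional duty on 48.21 from Meresta: +3.3%. Applied ad valorem rate: 7% + 3.3% = 10.3%.
Duty = £157,952.27 × 10.3% = £16,269.08.
Line 3 (65.65, Karica, 1,147 units, £188,486.51):
Base rate for 65.65 is 18.5%.
Origin Karica is the FTA partner but 65.65 is not on the preference list; base rate stands.
Duty = £188,486.51 × 18.5% = £34,870.00.
Total = £10,928.48 + £16,269.08 + £34,870.00 = £62,067.56.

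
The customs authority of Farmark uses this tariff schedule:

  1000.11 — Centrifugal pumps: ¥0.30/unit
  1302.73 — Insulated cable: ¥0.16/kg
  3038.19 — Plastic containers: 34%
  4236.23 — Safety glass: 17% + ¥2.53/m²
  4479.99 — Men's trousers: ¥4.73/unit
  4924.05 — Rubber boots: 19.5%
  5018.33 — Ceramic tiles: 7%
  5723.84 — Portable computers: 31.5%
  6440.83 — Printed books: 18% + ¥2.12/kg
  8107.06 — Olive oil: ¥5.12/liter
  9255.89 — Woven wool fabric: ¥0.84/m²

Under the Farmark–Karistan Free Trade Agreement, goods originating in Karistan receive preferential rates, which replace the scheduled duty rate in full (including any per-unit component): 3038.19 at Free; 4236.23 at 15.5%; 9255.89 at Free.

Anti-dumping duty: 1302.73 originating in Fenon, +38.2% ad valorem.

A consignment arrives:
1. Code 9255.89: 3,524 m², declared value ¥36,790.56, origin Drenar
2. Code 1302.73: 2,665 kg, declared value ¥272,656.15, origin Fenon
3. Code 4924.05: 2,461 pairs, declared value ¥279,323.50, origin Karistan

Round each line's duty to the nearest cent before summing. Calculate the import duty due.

¥162,009.29

Line 1 (9255.89, Drenar, 3,524 m², ¥36,790.56):
Base rate for 9255.89 is ¥0.84/m².
9255.89 has an FTA preferential rate, but origin Drenar is not Karistan; base rate stands.
Duty = 3,524 × ¥0.84 = ¥2,960.16.
Line 2 (1302.73, Fenon, 2,665 kg, ¥272,656.15):
Base rate for 1302.73 is ¥0.16/kg.
Additional duty on 1302.73 from Fenon: +38.2% ad valorem. Applied ad valorem rate = 38.2%.
Duty = ¥272,656.15 × 38.2% + 2,665 × ¥0.16 = ¥104,581.05.
Line 3 (4924.05, Karistan, 2,461 pairs, ¥279,323.50):
Base rate for 4924.05 is 19.5%.
Origin Karistan is the FTA partner but 4924.05 is not on the preference list; base rate stands.
Duty = ¥279,323.50 × 19.5% = ¥54,468.08.
Total = ¥2,960.16 + ¥104,581.05 + ¥54,468.08 = ¥162,009.29.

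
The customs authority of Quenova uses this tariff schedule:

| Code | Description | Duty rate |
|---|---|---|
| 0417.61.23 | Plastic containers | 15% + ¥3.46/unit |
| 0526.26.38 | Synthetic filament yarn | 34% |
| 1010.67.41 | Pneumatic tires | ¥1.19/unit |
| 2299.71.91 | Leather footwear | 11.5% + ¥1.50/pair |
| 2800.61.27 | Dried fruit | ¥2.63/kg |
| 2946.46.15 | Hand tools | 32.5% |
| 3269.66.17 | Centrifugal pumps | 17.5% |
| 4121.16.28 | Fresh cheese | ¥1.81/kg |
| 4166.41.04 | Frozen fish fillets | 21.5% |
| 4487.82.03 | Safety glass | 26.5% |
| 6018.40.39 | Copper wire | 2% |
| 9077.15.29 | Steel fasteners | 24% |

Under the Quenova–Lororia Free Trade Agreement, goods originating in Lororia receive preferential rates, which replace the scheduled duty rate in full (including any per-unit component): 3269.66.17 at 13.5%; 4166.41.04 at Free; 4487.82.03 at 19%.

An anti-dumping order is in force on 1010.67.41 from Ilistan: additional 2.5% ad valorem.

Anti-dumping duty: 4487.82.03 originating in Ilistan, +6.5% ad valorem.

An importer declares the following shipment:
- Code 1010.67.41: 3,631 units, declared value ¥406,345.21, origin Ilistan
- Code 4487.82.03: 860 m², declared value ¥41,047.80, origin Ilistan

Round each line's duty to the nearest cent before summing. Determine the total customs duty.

¥28,025.29

Line 1 (1010.67.41, Ilistan, 3,631 units, ¥406,345.21):
Base rate for 1010.67.41 is ¥1.19/unit.
Additional duty on 1010.67.41 from Ilistan: +2.5% ad valorem. Applied ad valorem rate = 2.5%.
Duty = ¥406,345.21 × 2.5% + 3,631 × ¥1.19 = ¥14,479.52.
Line 2 (4487.82.03, Ilistan, 860 m², ¥41,047.80):
Base rate for 4487.82.03 is 26.5%.
4487.82.03 has an FTA preferential rate, but origin Ilistan is not Lororia; base rate stands.
Additional duty on 4487.82.03 from Ilistan: +6.5%. Applied ad valorem rate: 26.5% + 6.5% = 33%.
Duty = ¥41,047.80 × 33% = ¥13,545.77.
Total = ¥14,479.52 + ¥13,545.77 = ¥28,025.29.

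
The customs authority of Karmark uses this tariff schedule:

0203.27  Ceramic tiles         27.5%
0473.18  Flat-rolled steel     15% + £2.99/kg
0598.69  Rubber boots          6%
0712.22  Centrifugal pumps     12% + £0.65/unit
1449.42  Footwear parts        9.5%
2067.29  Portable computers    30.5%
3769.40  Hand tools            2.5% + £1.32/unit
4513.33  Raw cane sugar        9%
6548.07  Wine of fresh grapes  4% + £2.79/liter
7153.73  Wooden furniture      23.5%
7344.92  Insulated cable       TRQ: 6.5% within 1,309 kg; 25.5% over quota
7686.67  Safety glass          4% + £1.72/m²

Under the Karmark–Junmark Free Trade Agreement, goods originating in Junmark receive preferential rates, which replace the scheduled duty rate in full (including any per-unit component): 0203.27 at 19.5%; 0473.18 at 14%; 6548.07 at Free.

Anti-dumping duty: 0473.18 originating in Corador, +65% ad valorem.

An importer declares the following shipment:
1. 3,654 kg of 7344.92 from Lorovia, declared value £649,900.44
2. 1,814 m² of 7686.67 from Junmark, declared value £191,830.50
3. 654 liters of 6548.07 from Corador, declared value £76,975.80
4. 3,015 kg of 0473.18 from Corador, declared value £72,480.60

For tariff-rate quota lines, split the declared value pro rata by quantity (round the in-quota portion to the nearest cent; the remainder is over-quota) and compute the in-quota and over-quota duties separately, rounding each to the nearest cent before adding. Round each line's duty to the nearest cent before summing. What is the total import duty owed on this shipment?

£204,185.37

Line 1 (7344.92, Lorovia, 3,654 kg, £649,900.44):
Code 7344.92 is under a tariff-rate quota (threshold 1,309 kg). In-quota: 1,309 kg at 6.5%; over-quota: 2,345 kg at 25.5%.
Pro-rata value split: in-quota = £649,900.44 × 1,309/3,654 = £232,818.74; over-quota = £649,900.44 − £232,818.74 = £417,081.70.
In-quota duty = £232,818.74 × 6.5% = £15,133.22. Over-quota duty = £417,081.70 × 25.5% = £106,355.83.
Line duty = £15,133.22 + £106,355.83 = £121,489.05.
Line 2 (7686.67, Junmark, 1,814 m², £191,830.50):
Base rate for 7686.67 is 4% + £1.72/m².
Origin Junmark is the FTA partner but 7686.67 is not on the preference list; base rate stands.
Duty = £191,830.50 × 4% + 1,814 × £1.72 = £10,793.30.
Line 3 (6548.07, Corador, 654 liters, £76,975.80):
Base rate for 6548.07 is 4% + £2.79/liter.
6548.07 has an FTA preferential rate, but origin Corador is not Junmark; base rate stands.
Duty = £76,975.80 × 4% + 654 × £2.79 = £4,903.69.
Line 4 (0473.18, Corador, 3,015 kg, £72,480.60):
Base rate for 0473.18 is 15% + £2.99/kg.
0473.18 has an FTA preferential rate, but origin Corador is not Junmark; base rate stands.
Additional duty on 0473.18 from Corador: +65%. Applied ad valorem rate: 15% + 65% = 80%.
Duty = £72,480.60 × 80% + 3,015 × £2.99 = £66,999.33.
Total = £121,489.05 + £10,793.30 + £4,903.69 + £66,999.33 = £204,185.37.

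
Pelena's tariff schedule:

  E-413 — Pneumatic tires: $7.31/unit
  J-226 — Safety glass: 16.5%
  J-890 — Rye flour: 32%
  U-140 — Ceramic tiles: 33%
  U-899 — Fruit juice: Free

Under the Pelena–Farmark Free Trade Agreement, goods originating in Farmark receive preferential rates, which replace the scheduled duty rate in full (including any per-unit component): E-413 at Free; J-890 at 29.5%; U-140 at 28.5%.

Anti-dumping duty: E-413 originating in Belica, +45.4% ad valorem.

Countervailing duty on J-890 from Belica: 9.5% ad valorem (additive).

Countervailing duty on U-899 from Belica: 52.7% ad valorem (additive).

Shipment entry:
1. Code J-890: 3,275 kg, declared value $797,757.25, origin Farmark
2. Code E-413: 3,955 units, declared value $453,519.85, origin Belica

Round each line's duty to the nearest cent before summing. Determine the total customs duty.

Line 1 (J-890, Farmark, 3,275 kg, $797,757.25):
Base rate for J-890 is 32%.
Origin Farmark qualifies under the Pelena–Farmark agreement and J-890 is covered: preferential rate 29.5% applies instead.
The additional-duty order on J-890 targets Belica, not Farmark; it does not apply.
Duty = $797,757.25 × 29.5% = $235,338.39.
Line 2 (E-413, Belica, 3,955 units, $453,519.85):
Base rate for E-413 is $7.31/unit.
E-413 has an FTA preferential rate, but origin Belica is not Farmark; base rate stands.
Additional duty on E-413 from Belica: +45.4% ad valorem. Applied ad valorem rate = 45.4%.
Duty = $453,519.85 × 45.4% + 3,955 × $7.31 = $234,809.06.
Total = $235,338.39 + $234,809.06 = $470,147.45.

$470,147.45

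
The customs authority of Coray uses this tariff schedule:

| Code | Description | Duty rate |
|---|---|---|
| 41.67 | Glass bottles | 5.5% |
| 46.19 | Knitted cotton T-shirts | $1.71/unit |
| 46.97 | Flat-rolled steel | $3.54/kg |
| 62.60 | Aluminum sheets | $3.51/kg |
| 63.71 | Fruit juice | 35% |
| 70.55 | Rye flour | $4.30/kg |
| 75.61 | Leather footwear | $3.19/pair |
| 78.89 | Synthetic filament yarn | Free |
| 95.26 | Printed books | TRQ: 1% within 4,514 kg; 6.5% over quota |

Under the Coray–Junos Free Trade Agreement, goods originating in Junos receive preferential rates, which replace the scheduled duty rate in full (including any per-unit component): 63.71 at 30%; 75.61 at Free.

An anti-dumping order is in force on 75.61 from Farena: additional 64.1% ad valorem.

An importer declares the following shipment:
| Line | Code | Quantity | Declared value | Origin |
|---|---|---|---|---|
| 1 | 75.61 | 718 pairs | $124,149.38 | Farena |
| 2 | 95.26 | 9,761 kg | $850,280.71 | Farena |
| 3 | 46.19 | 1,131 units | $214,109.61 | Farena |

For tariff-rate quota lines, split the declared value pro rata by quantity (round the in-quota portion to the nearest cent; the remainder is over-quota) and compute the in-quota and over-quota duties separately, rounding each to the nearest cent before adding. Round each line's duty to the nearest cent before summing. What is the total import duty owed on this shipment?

$117,445.63

Line 1 (75.61, Farena, 718 pairs, $124,149.38):
Base rate for 75.61 is $3.19/pair.
75.61 has an FTA preferential rate, but origin Farena is not Junos; base rate stands.
Additional duty on 75.61 from Farena: +64.1% ad valorem. Applied ad valorem rate = 64.1%.
Duty = $124,149.38 × 64.1% + 718 × $3.19 = $81,870.17.
Line 2 (95.26, Farena, 9,761 kg, $850,280.71):
Code 95.26 is under a tariff-rate quota (threshold 4,514 kg). In-quota: 4,514 kg at 1%; over-quota: 5,247 kg at 6.5%.
Pro-rata value split: in-quota = $850,280.71 × 4,514/9,761 = $393,214.54; over-quota = $850,280.71 − $393,214.54 = $457,066.17.
In-quota duty = $393,214.54 × 1% = $3,932.15. Over-quota duty = $457,066.17 × 6.5% = $29,709.30.
Line duty = $3,932.15 + $29,709.30 = $33,641.45.
Line 3 (46.19, Farena, 1,131 units, $214,109.61):
Base rate for 46.19 is $1.71/unit.
Duty = 1,131 × $1.71 = $1,934.01.
Total = $81,870.17 + $33,641.45 + $1,934.01 = $117,445.63.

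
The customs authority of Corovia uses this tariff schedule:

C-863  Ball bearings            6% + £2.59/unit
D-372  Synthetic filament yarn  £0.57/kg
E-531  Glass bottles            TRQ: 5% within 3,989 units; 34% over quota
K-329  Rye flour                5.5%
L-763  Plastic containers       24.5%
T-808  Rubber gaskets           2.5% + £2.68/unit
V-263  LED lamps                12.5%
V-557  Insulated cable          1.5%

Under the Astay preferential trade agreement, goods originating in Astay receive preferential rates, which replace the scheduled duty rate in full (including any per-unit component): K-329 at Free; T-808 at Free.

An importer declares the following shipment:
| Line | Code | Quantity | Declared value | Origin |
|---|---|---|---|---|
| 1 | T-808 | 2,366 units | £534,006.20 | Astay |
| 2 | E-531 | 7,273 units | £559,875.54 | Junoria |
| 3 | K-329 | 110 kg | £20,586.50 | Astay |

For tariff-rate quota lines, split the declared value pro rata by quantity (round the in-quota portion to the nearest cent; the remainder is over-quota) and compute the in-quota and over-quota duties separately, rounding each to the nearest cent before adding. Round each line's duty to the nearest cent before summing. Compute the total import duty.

£101,306.45

Line 1 (T-808, Astay, 2,366 units, £534,006.20):
Base rate for T-808 is 2.5% + £2.68/unit.
Origin Astay qualifies under the Corovia–Astay agreement and T-808 is covered: preferential rate Free applies instead.
Duty = £534,006.20 × 0% = £0.00.
Line 2 (E-531, Junoria, 7,273 units, £559,875.54):
Code E-531 is under a tariff-rate quota (threshold 3,989 units). In-quota: 3,989 units at 5%; over-quota: 3,284 units at 34%.
Pro-rata value split: in-quota = £559,875.54 × 3,989/7,273 = £307,073.22; over-quota = £559,875.54 − £307,073.22 = £252,802.32.
In-quota duty = £307,073.22 × 5% = £15,353.66. Over-quota duty = £252,802.32 × 34% = £85,952.79.
Line duty = £15,353.66 + £85,952.79 = £101,306.45.
Line 3 (K-329, Astay, 110 kg, £20,586.50):
Base rate for K-329 is 5.5%.
Origin Astay qualifies under the Corovia–Astay agreement and K-329 is covered: preferential rate Free applies instead.
Duty = £20,586.50 × 0% = £0.00.
Total = £0.00 + £101,306.45 + £0.00 = £101,306.45.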